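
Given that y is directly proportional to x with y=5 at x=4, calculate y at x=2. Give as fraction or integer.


Direct proportion: y = kx
Find k: k = 5/4 = 5/4
Compute y at x=2: y = 5/4 * 2
y = 5/2

5/2


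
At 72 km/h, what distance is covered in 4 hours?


Using distance = speed * time
Speed = 72 km/h
Time = 4 hours
Distance = 72 * 4
= 288 km

288


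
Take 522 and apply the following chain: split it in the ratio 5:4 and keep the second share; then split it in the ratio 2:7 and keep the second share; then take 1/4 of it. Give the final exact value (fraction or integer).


Start with 522.
Step 1: Split 5:4, second share = 522 * 4/9 = 232
Step 2: Split 2:7, second share = 232 * 7/9 = 1624/9
Step 3: Take 1/4: 1624/9 * 1/4 = 406/9
Final result = 406/9

406/9


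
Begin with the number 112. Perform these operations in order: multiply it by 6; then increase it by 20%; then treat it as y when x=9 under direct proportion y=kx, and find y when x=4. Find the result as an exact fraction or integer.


Start with 112.
Step 1: Multiply by 6: 112 * 6 = 672
Step 2: Increase by 20%: 672 * 120/100 = 4032/5
Step 3: Direct prop: k = (4032/5)/9; new y = k*4 = 4032/5*4/9 = 1792/5
Final result = 1792/5

1792/5


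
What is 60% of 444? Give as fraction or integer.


Compute 60% of 444
Convert percentage: 60% = 60/100
Multiply: 444 * 60/100
= 26640/100
= 1332/5

1332/5


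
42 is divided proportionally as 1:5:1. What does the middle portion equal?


Ratio = 1:5:1
Total parts = 1 + 5 + 1 = 7
Value per part = 42 / 7 = 6
First share = 1 * 6 = 6
Middle share = 5 * 6 = 30
Third share = 1 * 6 = 6

30


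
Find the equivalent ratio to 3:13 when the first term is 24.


Original ratio: 3:13
First term target: 24
Scale factor = 24 / 3 = 8
Multiply second term: 13 * 8 = 104
Equivalent ratio = 24:104

24:104


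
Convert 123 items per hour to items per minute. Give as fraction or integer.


Converting from per hour to per minute
Rate = 123 items per hour
Divide by 60: 123/60
= 41/20 items per minute

41/20


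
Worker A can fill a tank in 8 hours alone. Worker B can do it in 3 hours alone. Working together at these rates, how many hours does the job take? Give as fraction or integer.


Rate of A = 1/8 job per hour
Rate of B = 1/3 job per hour
Combined rate = 1/8 + 1/3
Find common denominator: (3 + 8)/(8*3) = 11/24
Combined rate = 11/24 job per hour
Time together = 1 / (11/24) = 24/11 hours

24/11


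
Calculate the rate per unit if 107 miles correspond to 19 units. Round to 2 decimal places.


Total miles = 107
Number of units = 19
Unit rate = 107 / 19
= 5.63 miles per unit

5.63


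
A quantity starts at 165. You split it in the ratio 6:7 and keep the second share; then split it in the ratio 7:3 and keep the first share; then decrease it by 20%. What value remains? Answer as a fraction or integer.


Start with 165.
Step 1: Split 6:7, second share = 165 * 7/13 = 1155/13
Step 2: Split 7:3, first share = 1155/13 * 7/10 = 1617/26
Step 3: Decrease by 20%: 1617/26 * 80/100 = 3234/65
Final result = 3234/65

3234/65


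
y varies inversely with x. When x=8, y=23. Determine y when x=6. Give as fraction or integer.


Inverse proportion: y = k/x
Find k: k = 8 * 23 = 184
Compute y at x=6: y = 184/6
y = 92/3

92/3


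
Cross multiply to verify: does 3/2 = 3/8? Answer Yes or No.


Cross multiply to check 3/2 = 3/8
Left cross product: 3 * 8 = 24
Right cross product: 2 * 3 = 6
24 != 6
Not equal, so proportions differ => No

No


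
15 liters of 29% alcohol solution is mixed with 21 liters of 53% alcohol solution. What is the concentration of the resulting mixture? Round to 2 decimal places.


Solute in mixture 1 = 29% of 15 L = 15*29/100 = 87/20 L
Solute in mixture 2 = 53% of 21 L = 21*53/100 = 1113/100 L
Total solute = 87/20 + 1113/100 = 387/25 L
Total volume = 15 + 21 = 36 L
Final concentration = 387/25/36 * 100 = 43.00%

43.00


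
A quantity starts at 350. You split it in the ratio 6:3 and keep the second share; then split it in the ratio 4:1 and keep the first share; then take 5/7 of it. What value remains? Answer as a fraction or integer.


Start with 350.
Step 1: Split 6:3, second share = 350 * 3/9 = 350/3
Step 2: Split 4:1, first share = 350/3 * 4/5 = 280/3
Step 3: Take 5/7: 280/3 * 5/7 = 200/3
Final result = 200/3

200/3


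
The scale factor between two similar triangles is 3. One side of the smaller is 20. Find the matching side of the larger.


Similar triangles have proportional sides
Scale factor = 3
Smaller side = 20
Corresponding larger side = 20 * 3
= 60

60


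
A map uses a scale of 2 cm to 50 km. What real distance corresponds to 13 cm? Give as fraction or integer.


Map scale: 2 cm = 50 km
Measured distance on map = 13 cm
Set up proportion: 13 * 50 / 2
= 650 / 2
= 325 km

325


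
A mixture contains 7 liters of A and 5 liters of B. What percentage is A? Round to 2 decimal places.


Volume of A = 7 L
Volume of B = 5 L
Total volume = 7 + 5 = 12 L
Percentage of A = (7/12) * 100
= 58.33%

58.33


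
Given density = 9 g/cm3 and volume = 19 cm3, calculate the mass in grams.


Using mass = density * volume
Density = 9 g/cm3
Volume = 19 cm3
Mass = 9 * 19
= 171 g

171


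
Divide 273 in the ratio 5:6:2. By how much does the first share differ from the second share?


Total parts = 5 + 6 + 2 = 13
Value per part = 273 / 13 = 21
Shares: 5*21=105, 6*21=126, 2*21=42
First share = 105, second share = 126
Difference = |105 - 126| = 21

21


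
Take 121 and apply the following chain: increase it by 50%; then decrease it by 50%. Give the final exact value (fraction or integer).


Start with 121.
Step 1: Increase by 50%: 121 * 150/100 = 363/2
Step 2: Decrease by 50%: 363/2 * 50/100 = 363/4
Final result = 363/4

363/4


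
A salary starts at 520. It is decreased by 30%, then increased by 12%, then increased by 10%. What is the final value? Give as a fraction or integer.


Start: 520
Step 1: decrease by 30% => multiply by 70/100
  520 * 70/100 = 364
Step 2: increase by 12% => multiply by 112/100
  364 * 112/100 = 10192/25
Step 3: increase by 10% => multiply by 110/100
  10192/25 * 110/100 = 56056/125
Final value = 56056/125

56056/125


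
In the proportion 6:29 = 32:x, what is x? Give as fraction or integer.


Setting up: 6/29 = 32/x
Cross multiply: 6 * x = 29 * 32
6x = 928
x = 928/6
x = 464/3

464/3


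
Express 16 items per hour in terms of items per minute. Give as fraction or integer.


Converting from per hour to per minute
Rate = 16 items per hour
Divide by 60: 16/60
= 4/15 items per minute

4/15


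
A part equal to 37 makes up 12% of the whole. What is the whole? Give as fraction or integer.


Given: 37 is 12% of the whole
Set up: 37 = 12/100 * whole
whole = 37 * 100 / 12
whole = 3700 / 12
whole = 925/3

925/3


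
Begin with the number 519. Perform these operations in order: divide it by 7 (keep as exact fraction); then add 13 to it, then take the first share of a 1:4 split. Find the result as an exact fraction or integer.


Start with 519.
Step 1: Divide by 7: 519 / 7 = 519/7
Step 2: Add 13: 519/7+13=610/7; split 1:4 first = 610/7*1/5 = 122/7
Final result = 122/7

122/7


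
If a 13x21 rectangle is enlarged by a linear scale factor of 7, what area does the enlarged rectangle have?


Original dimensions: 13 x 21
Enlargement factor = 7
New width = 13 * 7 = 91
New height = 21 * 7 = 147
New area = 91 * 147 = 13377

13377


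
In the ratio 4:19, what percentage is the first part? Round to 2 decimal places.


Total parts = 4 + 19 = 23
First part fraction = 4/23
Percentage = (4/23) * 100
= 0.173913 * 100
= 17.39%

17.39


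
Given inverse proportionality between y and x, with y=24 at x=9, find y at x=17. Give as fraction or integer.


Inverse proportion: y = k/x
Find k: k = 9 * 24 = 216
Compute y at x=17: y = 216/17
y = 216/17

216/17


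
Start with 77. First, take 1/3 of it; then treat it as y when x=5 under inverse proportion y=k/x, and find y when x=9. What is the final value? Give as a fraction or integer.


Start with 77.
Step 1: Take 1/3: 77 * 1/3 = 77/3
Step 2: Inverse prop: k = (77/3)*5; new y = k/9 = 77/3*5/9 = 385/27
Final result = 385/27

385/27


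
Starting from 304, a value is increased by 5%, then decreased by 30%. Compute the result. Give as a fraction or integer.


Start: 304
Step 1: increase by 5% => multiply by 105/100
  304 * 105/100 = 1596/5
Step 2: decrease by 30% => multiply by 70/100
  1596/5 * 70/100 = 5586/25
Final value = 5586/25

5586/25


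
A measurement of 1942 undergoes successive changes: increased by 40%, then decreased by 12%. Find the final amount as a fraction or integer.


Start: 1942
Step 1: increase by 40% => multiply by 140/100
  1942 * 140/100 = 13594/5
Step 2: decrease by 12% => multiply by 88/100
  13594/5 * 88/100 = 299068/125
Final value = 299068/125

299068/125


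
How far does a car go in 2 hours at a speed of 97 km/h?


Using distance = speed * time
Speed = 97 km/h
Time = 2 hours
Distance = 97 * 2
= 194 km

194


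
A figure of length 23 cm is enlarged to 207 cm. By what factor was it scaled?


Original length = 23 cm
Scaled length = 207 cm
Scale factor = 207 / 23
= 9

9


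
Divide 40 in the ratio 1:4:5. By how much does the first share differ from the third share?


Total parts = 1 + 4 + 5 = 10
Value per part = 40 / 10 = 4
Shares: 1*4=4, 4*4=16, 5*4=20
First share = 4, third share = 20
Difference = |4 - 20| = 16

16


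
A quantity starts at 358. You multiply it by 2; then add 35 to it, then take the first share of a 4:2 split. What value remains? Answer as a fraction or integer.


Start with 358.
Step 1: Multiply by 2: 358 * 2 = 716
Step 2: Add 35: 716+35=751; split 4:2 first = 751*4/6 = 1502/3
Final result = 1502/3

1502/3


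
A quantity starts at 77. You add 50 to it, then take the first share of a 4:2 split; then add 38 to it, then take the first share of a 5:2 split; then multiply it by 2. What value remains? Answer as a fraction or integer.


Start with 77.
Step 1: Add 50: 77+50=127; split 4:2 first = 127*4/6 = 254/3
Step 2: Add 38: 254/3+38=368/3; split 5:2 first = 368/3*5/7 = 1840/21
Step 3: Multiply by 2: 1840/21 * 2 = 3680/21
Final result = 3680/21

3680/21


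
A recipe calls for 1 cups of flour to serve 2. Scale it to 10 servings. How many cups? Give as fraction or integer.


Original: 1 cups for 2 servings
Target servings = 10
Scaling factor = 10/2
New amount = 1 * 10/2
= 10/2
= 5 cups

5


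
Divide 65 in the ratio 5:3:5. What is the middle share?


Ratio = 5:3:5
Total parts = 5 + 3 + 5 = 13
Value per part = 65 / 13 = 5
First share = 5 * 5 = 25
Middle share = 3 * 5 = 15
Third share = 5 * 5 = 25

15


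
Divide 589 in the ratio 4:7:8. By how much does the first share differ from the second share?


Total parts = 4 + 7 + 8 = 19
Value per part = 589 / 19 = 31
Shares: 4*31=124, 7*31=217, 8*31=248
First share = 124, second share = 217
Difference = |124 - 217| = 93

93


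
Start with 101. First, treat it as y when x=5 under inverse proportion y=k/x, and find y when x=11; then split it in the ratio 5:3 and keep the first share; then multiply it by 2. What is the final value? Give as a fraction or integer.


Start with 101.
Step 1: Inverse prop: k = (101)*5; new y = k/11 = 101*5/11 = 505/11
Step 2: Split 5:3, first share = 505/11 * 5/8 = 2525/88
Step 3: Multiply by 2: 2525/88 * 2 = 2525/44
Final result = 2525/44

2525/44


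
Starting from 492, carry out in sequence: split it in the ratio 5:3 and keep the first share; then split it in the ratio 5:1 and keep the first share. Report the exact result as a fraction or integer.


Start with 492.
Step 1: Split 5:3, first share = 492 * 5/8 = 615/2
Step 2: Split 5:1, first share = 615/2 * 5/6 = 1025/4
Final result = 1025/4

1025/4


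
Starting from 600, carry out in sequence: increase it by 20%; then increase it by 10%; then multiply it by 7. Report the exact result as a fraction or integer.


Start with 600.
Step 1: Increase by 20%: 600 * 120/100 = 720
Step 2: Increase by 10%: 720 * 110/100 = 792
Step 3: Multiply by 7: 792 * 7 = 5544
Final result = 5544

5544


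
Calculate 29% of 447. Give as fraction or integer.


Compute 29% of 447
Convert percentage: 29% = 29/100
Multiply: 447 * 29/100
= 12963/100
= 12963/100

12963/100


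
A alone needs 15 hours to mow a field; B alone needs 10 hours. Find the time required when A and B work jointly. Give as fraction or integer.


Rate of A = 1/15 job per hour
Rate of B = 1/10 job per hour
Combined rate = 1/15 + 1/10
Find common denominator: (10 + 15)/(15*10) = 25/150
Combined rate = 1/6 job per hour
Time together = 1 / (1/6) = 6 hours

6


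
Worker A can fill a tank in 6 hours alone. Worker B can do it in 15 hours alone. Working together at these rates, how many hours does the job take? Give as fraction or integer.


Rate of A = 1/6 job per hour
Rate of B = 1/15 job per hour
Combined rate = 1/6 + 1/15
Find common denominator: (15 + 6)/(6*15) = 21/90
Combined rate = 7/30 job per hour
Time together = 1 / (7/30) = 30/7 hours

30/7


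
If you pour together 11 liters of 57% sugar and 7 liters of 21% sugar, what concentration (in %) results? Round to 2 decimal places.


Solute in mixture 1 = 57% of 11 L = 11*57/100 = 627/100 L
Solute in mixture 2 = 21% of 7 L = 7*21/100 = 147/100 L
Total solute = 627/100 + 147/100 = 387/50 L
Total volume = 11 + 7 = 18 L
Final concentration = 387/50/18 * 100 = 43.00%

43.00


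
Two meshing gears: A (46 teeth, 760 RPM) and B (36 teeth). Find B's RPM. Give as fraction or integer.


Gear ratio: teeth_A * RPM_A = teeth_B * RPM_B
46 * 760 = 36 * RPM_B
34960 = 36 * RPM_B
RPM_B = 34960 / 36
RPM_B = 8740/9

8740/9


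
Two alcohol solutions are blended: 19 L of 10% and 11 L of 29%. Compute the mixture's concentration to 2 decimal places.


Solute in mixture 1 = 10% of 19 L = 19*10/100 = 19/10 L
Solute in mixture 2 = 29% of 11 L = 11*29/100 = 319/100 L
Total solute = 19/10 + 319/100 = 509/100 L
Total volume = 19 + 11 = 30 L
Final concentration = 509/100/30 * 100 = 16.97%

16.97


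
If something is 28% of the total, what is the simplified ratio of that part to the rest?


Part = 28%, Remainder = 72%
Ratio = 28:72
GCD(28, 72) = 4
Simplify: 7:18 = 7:18

7:18


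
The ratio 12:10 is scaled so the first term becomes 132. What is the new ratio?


Original ratio: 12:10
First term target: 132
Scale factor = 132 / 12 = 11
Multiply second term: 10 * 11 = 110
Equivalent ratio = 132:110

132:110


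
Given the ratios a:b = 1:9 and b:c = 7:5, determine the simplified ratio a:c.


Given a:b = 1:9 and b:c = 7:5
Make b consistent. Multiply first ratio by 7: a:b = 7:63
Multiply second ratio by 9: b:c = 63:45
Now b = 63 in both, so a:b:c = 7:63:45
Therefore a:c = 7:45
Simplify by GCD: a:c = 7:45

7:45


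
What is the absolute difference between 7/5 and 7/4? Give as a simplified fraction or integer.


Simplify: 7/5 = 7/5 and 7/4 = 7/4
Find common denominator: LCD = 20
Convert: 28/20 and 35/20
Difference = |28 - 35|/20 = 7/20
Simplified = 7/20

7/20


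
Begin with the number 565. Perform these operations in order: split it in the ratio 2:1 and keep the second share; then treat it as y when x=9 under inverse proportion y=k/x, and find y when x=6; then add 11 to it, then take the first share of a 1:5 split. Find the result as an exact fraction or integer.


Start with 565.
Step 1: Split 2:1, second share = 565 * 1/3 = 565/3
Step 2: Inverse prop: k = (565/3)*9; new y = k/6 = 565/3*9/6 = 565/2
Step 3: Add 11: 565/2+11=587/2; split 1:5 first = 587/2*1/6 = 587/12
Final result = 587/12

587/12


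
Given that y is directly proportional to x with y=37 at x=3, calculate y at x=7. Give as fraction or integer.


Direct proportion: y = kx
Find k: k = 37/3 = 37/3
Compute y at x=7: y = 37/3 * 7
y = 259/3

259/3


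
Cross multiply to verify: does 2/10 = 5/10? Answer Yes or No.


Cross multiply to check 2/10 = 5/10
Left cross product: 2 * 10 = 20
Right cross product: 10 * 5 = 50
20 != 50
Not equal, so proportions differ => No

No


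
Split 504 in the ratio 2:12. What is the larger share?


Total parts = 2 + 12 = 14
Value per part = 504 / 14 = 36
First share = 2 * 36 = 72
Second share = 12 * 36 = 432
Larger share = 432

432


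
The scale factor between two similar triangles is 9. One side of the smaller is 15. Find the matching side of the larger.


Similar triangles have proportional sides
Scale factor = 9
Smaller side = 15
Corresponding larger side = 15 * 9
= 135

135


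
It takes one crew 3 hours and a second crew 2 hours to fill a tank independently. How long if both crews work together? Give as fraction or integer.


Rate of A = 1/3 job per hour
Rate of B = 1/2 job per hour
Combined rate = 1/3 + 1/2
Find common denominator: (2 + 3)/(3*2) = 5/6
Combined rate = 5/6 job per hour
Time together = 1 / (5/6) = 6/5 hours

6/5


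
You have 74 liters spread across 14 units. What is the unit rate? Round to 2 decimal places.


Total liters = 74
Number of units = 14
Unit rate = 74 / 14
= 5.29 liters per unit

5.29


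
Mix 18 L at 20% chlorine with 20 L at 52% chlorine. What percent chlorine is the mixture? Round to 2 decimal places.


Solute in mixture 1 = 20% of 18 L = 18*20/100 = 18/5 L
Solute in mixture 2 = 52% of 20 L = 20*52/100 = 52/5 L
Total solute = 18/5 + 52/5 = 14 L
Total volume = 18 + 20 = 38 L
Final concentration = 14/38 * 100 = 36.84%

36.84


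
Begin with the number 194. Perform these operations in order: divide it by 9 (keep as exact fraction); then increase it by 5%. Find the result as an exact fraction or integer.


Start with 194.
Step 1: Divide by 9: 194 / 9 = 194/9
Step 2: Increase by 5%: 194/9 * 105/100 = 679/30
Final result = 679/30

679/30


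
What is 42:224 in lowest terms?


Find GCD(42, 224)
GCD = 14
Divide both by 14: 42/14 = 3, 224/14 = 16
Simplified ratio = 3:16

3:16


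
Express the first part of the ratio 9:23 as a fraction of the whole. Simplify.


Total parts = 9 + 23 = 32
First part fraction = 9/32
Simplify: 9/32 = 9/32

9/32


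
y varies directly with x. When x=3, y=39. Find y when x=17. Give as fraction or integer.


Direct proportion: y = kx
Find k: k = 39/3 = 13
Compute y at x=17: y = 13 * 17
y = 221

221


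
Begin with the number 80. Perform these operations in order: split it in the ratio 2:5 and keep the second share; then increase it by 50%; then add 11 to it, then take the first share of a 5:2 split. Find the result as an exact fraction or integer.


Start with 80.
Step 1: Split 2:5, second share = 80 * 5/7 = 400/7
Step 2: Increase by 50%: 400/7 * 150/100 = 600/7
Step 3: Add 11: 600/7+11=677/7; split 5:2 first = 677/7*5/7 = 3385/49
Final result = 3385/49

3385/49


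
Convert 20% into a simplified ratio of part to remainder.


Part = 20%, Remainder = 80%
Ratio = 20:80
GCD(20, 80) = 20
Simplify: 1:4 = 1:4

1:4


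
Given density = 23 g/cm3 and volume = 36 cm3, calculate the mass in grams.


Using mass = density * volume
Density = 23 g/cm3
Volume = 36 cm3
Mass = 23 * 36
= 828 g

828


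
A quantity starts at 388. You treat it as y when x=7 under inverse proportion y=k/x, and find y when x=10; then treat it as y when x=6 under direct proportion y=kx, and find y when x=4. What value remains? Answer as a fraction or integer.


Start with 388.
Step 1: Inverse prop: k = (388)*7; new y = k/10 = 388*7/10 = 1358/5
Step 2: Direct prop: k = (1358/5)/6; new y = k*4 = 1358/5*4/6 = 2716/15
Final result = 2716/15

2716/15


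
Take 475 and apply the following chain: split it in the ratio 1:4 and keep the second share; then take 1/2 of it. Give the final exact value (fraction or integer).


Start with 475.
Step 1: Split 1:4, second share = 475 * 4/5 = 380
Step 2: Take 1/2: 380 * 1/2 = 190
Final result = 190

190


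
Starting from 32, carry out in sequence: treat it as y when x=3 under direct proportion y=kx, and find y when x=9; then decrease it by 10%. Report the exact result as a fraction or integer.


Start with 32.
Step 1: Direct prop: k = (32)/3; new y = k*9 = 32*9/3 = 96
Step 2: Decrease by 10%: 96 * 90/100 = 432/5
Final result = 432/5

432/5


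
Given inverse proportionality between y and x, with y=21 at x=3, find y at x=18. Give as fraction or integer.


Inverse proportion: y = k/x
Find k: k = 3 * 21 = 63
Compute y at x=18: y = 63/18
y = 7/2

7/2


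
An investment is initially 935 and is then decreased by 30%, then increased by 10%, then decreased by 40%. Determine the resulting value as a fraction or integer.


Start: 935
Step 1: decrease by 30% => multiply by 70/100
  935 * 70/100 = 1309/2
Step 2: increase by 10% => multiply by 110/100
  1309/2 * 110/100 = 14399/20
Step 3: decrease by 40% => multiply by 60/100
  14399/20 * 60/100 = 43197/100
Final value = 43197/100

43197/100


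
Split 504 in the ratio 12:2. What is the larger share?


Total parts = 12 + 2 = 14
Value per part = 504 / 14 = 36
First share = 12 * 36 = 432
Second share = 2 * 36 = 72
Larger share = 432

432


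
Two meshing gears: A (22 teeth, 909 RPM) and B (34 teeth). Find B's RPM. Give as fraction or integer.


Gear ratio: teeth_A * RPM_A = teeth_B * RPM_B
22 * 909 = 34 * RPM_B
19998 = 34 * RPM_B
RPM_B = 19998 / 34
RPM_B = 9999/17

9999/17


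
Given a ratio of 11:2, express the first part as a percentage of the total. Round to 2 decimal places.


Total parts = 11 + 2 = 13
First part fraction = 11/13
Percentage = (11/13) * 100
= 0.846154 * 100
= 84.62%

84.62


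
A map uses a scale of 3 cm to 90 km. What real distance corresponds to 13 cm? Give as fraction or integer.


Map scale: 3 cm = 90 km
Measured distance on map = 13 cm
Set up proportion: 13 * 90 / 3
= 1170 / 3
= 390 km

390


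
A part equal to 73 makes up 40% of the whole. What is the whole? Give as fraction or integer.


Given: 73 is 40% of the whole
Set up: 73 = 40/100 * whole
whole = 73 * 100 / 40
whole = 7300 / 40
whole = 365/2

365/2


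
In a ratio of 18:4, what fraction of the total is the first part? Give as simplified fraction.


Total parts = 18 + 4 = 22
First part fraction = 18/22
Simplify: 18/22 = 9/11

9/11


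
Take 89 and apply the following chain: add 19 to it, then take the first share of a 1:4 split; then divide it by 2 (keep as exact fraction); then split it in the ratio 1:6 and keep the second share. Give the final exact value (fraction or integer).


Start with 89.
Step 1: Add 19: 89+19=108; split 1:4 first = 108*1/5 = 108/5
Step 2: Divide by 2: 108/5 / 2 = 54/5
Step 3: Split 1:6, second share = 54/5 * 6/7 = 324/35
Final result = 324/35

324/35


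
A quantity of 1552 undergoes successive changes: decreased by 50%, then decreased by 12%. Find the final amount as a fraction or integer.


Start: 1552
Step 1: decrease by 50% => multiply by 50/100
  1552 * 50/100 = 776
Step 2: decrease by 12% => multiply by 88/100
  776 * 88/100 = 17072/25
Final value = 17072/25

17072/25


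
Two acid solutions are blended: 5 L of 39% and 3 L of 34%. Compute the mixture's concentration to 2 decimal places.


Solute in mixture 1 = 39% of 5 L = 5*39/100 = 39/20 L
Solute in mixture 2 = 34% of 3 L = 3*34/100 = 51/50 L
Total solute = 39/20 + 51/50 = 297/100 L
Total volume = 5 + 3 = 8 L
Final concentration = 297/100/8 * 100 = 37.13%

37.13


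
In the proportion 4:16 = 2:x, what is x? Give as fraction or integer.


Setting up: 4/16 = 2/x
Cross multiply: 4 * x = 16 * 2
4x = 32
x = 32/4
x = 8

8


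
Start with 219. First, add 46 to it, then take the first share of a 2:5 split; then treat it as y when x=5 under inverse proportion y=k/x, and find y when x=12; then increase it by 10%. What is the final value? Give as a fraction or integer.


Start with 219.
Step 1: Add 46: 219+46=265; split 2:5 first = 265*2/7 = 530/7
Step 2: Inverse prop: k = (530/7)*5; new y = k/12 = 530/7*5/12 = 1325/42
Step 3: Increase by 10%: 1325/42 * 110/100 = 2915/84
Final result = 2915/84

2915/84


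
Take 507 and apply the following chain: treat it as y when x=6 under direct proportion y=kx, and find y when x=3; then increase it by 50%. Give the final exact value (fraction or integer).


Start with 507.
Step 1: Direct prop: k = (507)/6; new y = k*3 = 507*3/6 = 507/2
Step 2: Increase by 50%: 507/2 * 150/100 = 1521/4
Final result = 1521/4

1521/4


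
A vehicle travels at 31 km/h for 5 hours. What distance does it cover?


Using distance = speed * time
Speed = 31 km/h
Time = 5 hours
Distance = 31 * 5
= 155 km

155


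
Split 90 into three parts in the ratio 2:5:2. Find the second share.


Ratio = 2:5:2
Total parts = 2 + 5 + 2 = 9
Value per part = 90 / 9 = 10
First share = 2 * 10 = 20
Middle share = 5 * 10 = 50
Third share = 2 * 10 = 20

50


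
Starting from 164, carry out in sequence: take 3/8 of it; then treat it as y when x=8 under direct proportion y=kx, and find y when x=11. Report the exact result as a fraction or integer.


Start with 164.
Step 1: Take 3/8: 164 * 3/8 = 123/2
Step 2: Direct prop: k = (123/2)/8; new y = k*11 = 123/2*11/8 = 1353/16
Final result = 1353/16

1353/16


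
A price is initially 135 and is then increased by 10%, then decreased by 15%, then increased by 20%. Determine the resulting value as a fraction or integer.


Start: 135
Step 1: increase by 10% => multiply by 110/100
  135 * 110/100 = 297/2
Step 2: decrease by 15% => multiply by 85/100
  297/2 * 85/100 = 5049/40
Step 3: increase by 20% => multiply by 120/100
  5049/40 * 120/100 = 15147/100
Final value = 15147/100

15147/100


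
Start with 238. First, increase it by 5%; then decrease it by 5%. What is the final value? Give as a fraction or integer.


Start with 238.
Step 1: Increase by 5%: 238 * 105/100 = 2499/10
Step 2: Decrease by 5%: 2499/10 * 95/100 = 47481/200
Final result = 47481/200

47481/200


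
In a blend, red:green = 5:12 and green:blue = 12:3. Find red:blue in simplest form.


Given a:b = 5:12 and b:c = 12:3
Make b consistent. Multiply first ratio by 12: a:b = 60:144
Multiply second ratio by 12: b:c = 144:36
Now b = 144 in both, so a:b:c = 60:144:36
Therefore a:c = 60:36
Simplify by GCD: a:c = 5:3

5:3


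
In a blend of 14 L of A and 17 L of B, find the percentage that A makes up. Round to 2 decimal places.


Volume of A = 14 L
Volume of B = 17 L
Total volume = 14 + 17 = 31 L
Percentage of A = (14/31) * 100
= 45.16%

45.16


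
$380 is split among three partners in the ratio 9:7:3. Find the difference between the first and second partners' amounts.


Total parts = 9 + 7 + 3 = 19
Value per part = 380 / 19 = 20
Shares: 9*20=180, 7*20=140, 3*20=60
First share = 180, second share = 140
Difference = |180 - 140| = 40

40


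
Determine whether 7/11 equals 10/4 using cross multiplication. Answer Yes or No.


Cross multiply to check 7/11 = 10/4
Left cross product: 7 * 4 = 28
Right cross product: 11 * 10 = 110
28 != 110
Not equal, so proportions differ => No

No


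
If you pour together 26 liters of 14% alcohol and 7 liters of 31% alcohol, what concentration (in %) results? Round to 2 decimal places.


Solute in mixture 1 = 14% of 26 L = 26*14/100 = 91/25 L
Solute in mixture 2 = 31% of 7 L = 7*31/100 = 217/100 L
Total solute = 91/25 + 217/100 = 581/100 L
Total volume = 26 + 7 = 33 L
Final concentration = 581/100/33 * 100 = 17.61%

17.61


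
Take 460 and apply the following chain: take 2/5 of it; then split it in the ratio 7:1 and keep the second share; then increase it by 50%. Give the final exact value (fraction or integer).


Start with 460.
Step 1: Take 2/5: 460 * 2/5 = 184
Step 2: Split 7:1, second share = 184 * 1/8 = 23
Step 3: Increase by 50%: 23 * 150/100 = 69/2
Final result = 69/2

69/2


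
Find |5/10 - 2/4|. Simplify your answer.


Simplify: 5/10 = 1/2 and 2/4 = 1/2
Find common denominator: LCD = 2
Convert: 1/2 and 1/2
Difference = |1 - 1|/2 = 0/2
Simplified = 0

0


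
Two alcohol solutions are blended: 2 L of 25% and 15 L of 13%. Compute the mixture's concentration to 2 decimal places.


Solute in mixture 1 = 25% of 2 L = 2*25/100 = 1/2 L
Solute in mixture 2 = 13% of 15 L = 15*13/100 = 39/20 L
Total solute = 1/2 + 39/20 = 49/20 L
Total volume = 2 + 15 = 17 L
Final concentration = 49/20/17 * 100 = 14.41%

14.41


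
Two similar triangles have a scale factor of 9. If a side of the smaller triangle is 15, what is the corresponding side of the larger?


Similar triangles have proportional sides
Scale factor = 9
Smaller side = 15
Corresponding larger side = 15 * 9
= 135

135


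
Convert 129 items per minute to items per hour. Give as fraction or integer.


Converting from per minute to per hour
Rate = 129 items per minute
Multiply by 60: 129 * 60
= 7740 items per hour

7740


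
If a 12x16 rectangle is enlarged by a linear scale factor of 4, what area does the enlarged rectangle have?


Original dimensions: 12 x 16
Enlargement factor = 4
New width = 12 * 4 = 48
New height = 16 * 4 = 64
New area = 48 * 64 = 3072

3072


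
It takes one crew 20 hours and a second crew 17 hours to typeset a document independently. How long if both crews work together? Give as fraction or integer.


Rate of A = 1/20 job per hour
Rate of B = 1/17 job per hour
Combined rate = 1/20 + 1/17
Find common denominator: (17 + 20)/(20*17) = 37/340
Combined rate = 37/340 job per hour
Time together = 1 / (37/340) = 340/37 hours

340/37


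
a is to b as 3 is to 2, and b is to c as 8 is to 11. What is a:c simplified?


Given a:b = 3:2 and b:c = 8:11
Make b consistent. Multiply first ratio by 8: a:b = 24:16
Multiply second ratio by 2: b:c = 16:22
Now b = 16 in both, so a:b:c = 24:16:22
Therefore a:c = 24:22
Simplify by GCD: a:c = 12:11

12:11


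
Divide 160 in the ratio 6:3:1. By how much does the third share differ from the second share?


Total parts = 6 + 3 + 1 = 10
Value per part = 160 / 10 = 16
Shares: 6*16=96, 3*16=48, 1*16=16
Third share = 16, second share = 48
Difference = |16 - 48| = 32

32


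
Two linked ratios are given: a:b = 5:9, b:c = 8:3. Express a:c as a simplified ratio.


Given a:b = 5:9 and b:c = 8:3
Make b consistent. Multiply first ratio by 8: a:b = 40:72
Multiply second ratio by 9: b:c = 72:27
Now b = 72 in both, so a:b:c = 40:72:27
Therefore a:c = 40:27
Simplify by GCD: a:c = 40:27

40:27


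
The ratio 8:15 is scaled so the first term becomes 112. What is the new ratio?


Original ratio: 8:15
First term target: 112
Scale factor = 112 / 8 = 14
Multiply second term: 15 * 14 = 210
Equivalent ratio = 112:210

112:210


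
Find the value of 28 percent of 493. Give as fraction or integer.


Compute 28% of 493
Convert percentage: 28% = 28/100
Multiply: 493 * 28/100
= 13804/100
= 3451/25

3451/25


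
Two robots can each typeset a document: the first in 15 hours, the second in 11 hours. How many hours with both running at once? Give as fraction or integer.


Rate of A = 1/15 job per hour
Rate of B = 1/11 job per hour
Combined rate = 1/15 + 1/11
Find common denominator: (11 + 15)/(15*11) = 26/165
Combined rate = 26/165 job per hour
Time together = 1 / (26/165) = 165/26 hours

165/26


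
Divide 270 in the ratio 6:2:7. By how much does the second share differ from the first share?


Total parts = 6 + 2 + 7 = 15
Value per part = 270 / 15 = 18
Shares: 6*18=108, 2*18=36, 7*18=126
Second share = 36, first share = 108
Difference = |36 - 108| = 72

72


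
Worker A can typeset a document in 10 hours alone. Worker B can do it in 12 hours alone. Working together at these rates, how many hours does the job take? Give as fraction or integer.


Rate of A = 1/10 job per hour
Rate of B = 1/12 job per hour
Combined rate = 1/10 + 1/12
Find common denominator: (12 + 10)/(10*12) = 22/120
Combined rate = 11/60 job per hour
Time together = 1 / (11/60) = 60/11 hours

60/11


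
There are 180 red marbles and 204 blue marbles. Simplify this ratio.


Find GCD(180, 204)
GCD = 12
Divide both by 12: 180/12 = 15, 204/12 = 17
Simplified ratio = 15:17

15:17


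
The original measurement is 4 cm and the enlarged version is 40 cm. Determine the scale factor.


Original length = 4 cm
Scaled length = 40 cm
Scale factor = 40 / 4
= 10

10


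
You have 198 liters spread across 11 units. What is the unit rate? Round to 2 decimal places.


Total liters = 198
Number of units = 11
Unit rate = 198 / 11
= 18 liters per unit

18


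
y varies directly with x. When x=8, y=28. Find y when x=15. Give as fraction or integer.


Direct proportion: y = kx
Find k: k = 28/8 = 7/2
Compute y at x=15: y = 7/2 * 15
y = 105/2

105/2


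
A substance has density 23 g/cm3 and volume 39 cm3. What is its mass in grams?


Using mass = density * volume
Density = 23 g/cm3
Volume = 39 cm3
Mass = 23 * 39
= 897 g

897


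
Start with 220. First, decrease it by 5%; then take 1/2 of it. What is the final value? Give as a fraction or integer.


Start with 220.
Step 1: Decrease by 5%: 220 * 95/100 = 209
Step 2: Take 1/2: 209 * 1/2 = 209/2
Final result = 209/2

209/2


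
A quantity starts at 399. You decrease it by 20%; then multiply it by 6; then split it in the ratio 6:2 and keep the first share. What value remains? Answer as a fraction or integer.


Start with 399.
Step 1: Decrease by 20%: 399 * 80/100 = 1596/5
Step 2: Multiply by 6: 1596/5 * 6 = 9576/5
Step 3: Split 6:2, first share = 9576/5 * 6/8 = 7182/5
Final result = 7182/5

7182/5


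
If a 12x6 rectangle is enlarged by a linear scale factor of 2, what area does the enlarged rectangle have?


Original dimensions: 12 x 6
Enlargement factor = 2
New width = 12 * 2 = 24
New height = 6 * 2 = 12
New area = 24 * 12 = 288

288


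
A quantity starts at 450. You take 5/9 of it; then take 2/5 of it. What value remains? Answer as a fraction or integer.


Start with 450.
Step 1: Take 5/9: 450 * 5/9 = 250
Step 2: Take 2/5: 250 * 2/5 = 100
Final result = 100

100


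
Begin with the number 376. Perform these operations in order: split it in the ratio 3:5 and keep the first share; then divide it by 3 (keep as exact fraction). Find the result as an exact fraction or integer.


Start with 376.
Step 1: Split 3:5, first share = 376 * 3/8 = 141
Step 2: Divide by 3: 141 / 3 = 47
Final result = 47

47


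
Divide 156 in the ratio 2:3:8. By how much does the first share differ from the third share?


Total parts = 2 + 3 + 8 = 13
Value per part = 156 / 13 = 12
Shares: 2*12=24, 3*12=36, 8*12=96
First share = 24, third share = 96
Difference = |24 - 96| = 72

72


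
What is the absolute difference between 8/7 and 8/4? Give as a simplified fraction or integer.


Simplify: 8/7 = 8/7 and 8/4 = 2
Find common denominator: LCD = 7
Convert: 8/7 and 14/7
Difference = |8 - 14|/7 = 6/7
Simplified = 6/7

6/7


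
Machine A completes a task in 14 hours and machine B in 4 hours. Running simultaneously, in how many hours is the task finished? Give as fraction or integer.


Rate of A = 1/14 job per hour
Rate of B = 1/4 job per hour
Combined rate = 1/14 + 1/4
Find common denominator: (4 + 14)/(14*4) = 18/56
Combined rate = 9/28 job per hour
Time together = 1 / (9/28) = 28/9 hours

28/9


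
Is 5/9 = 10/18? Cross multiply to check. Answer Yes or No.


Cross multiply to check 5/9 = 10/18
Left cross product: 5 * 18 = 90
Right cross product: 9 * 10 = 90
90 = 90
Equal, so proportions match => Yes

Yes


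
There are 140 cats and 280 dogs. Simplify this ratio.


Find GCD(140, 280)
GCD = 140
Divide both by 140: 140/140 = 1, 280/140 = 2
Simplified ratio = 1:2

1:2


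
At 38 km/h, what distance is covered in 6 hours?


Using distance = speed * time
Speed = 38 km/h
Time = 6 hours
Distance = 38 * 6
= 228 km

228


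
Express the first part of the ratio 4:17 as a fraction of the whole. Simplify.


Total parts = 4 + 17 = 21
First part fraction = 4/21
Simplify: 4/21 = 4/21

4/21


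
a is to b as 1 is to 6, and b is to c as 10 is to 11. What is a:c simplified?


Given a:b = 1:6 and b:c = 10:11
Make b consistent. Multiply first ratio by 10: a:b = 10:60
Multiply second ratio by 6: b:c = 60:66
Now b = 60 in both, so a:b:c = 10:60:66
Therefore a:c = 10:66
Simplify by GCD: a:c = 5:33

5:33


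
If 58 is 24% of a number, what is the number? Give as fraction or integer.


Given: 58 is 24% of the whole
Set up: 58 = 24/100 * whole
whole = 58 * 100 / 24
whole = 5800 / 24
whole = 725/3

725/3


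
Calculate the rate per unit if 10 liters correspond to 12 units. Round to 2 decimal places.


Total liters = 10
Number of units = 12
Unit rate = 10 / 12
= 0.83 liters per unit

0.83


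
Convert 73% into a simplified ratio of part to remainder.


Part = 73%, Remainder = 27%
Ratio = 73:27
GCD(73, 27) = 1
Simplify: 73:27 = 73:27

73:27


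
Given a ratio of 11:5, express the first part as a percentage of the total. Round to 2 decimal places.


Total parts = 11 + 5 = 16
First part fraction = 11/16
Percentage = (11/16) * 100
= 0.6875 * 100
= 68.75%

68.75


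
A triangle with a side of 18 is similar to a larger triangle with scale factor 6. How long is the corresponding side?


Similar triangles have proportional sides
Scale factor = 6
Smaller side = 18
Corresponding larger side = 18 * 6
= 108

108


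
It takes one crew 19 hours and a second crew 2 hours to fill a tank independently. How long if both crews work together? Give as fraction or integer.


Rate of A = 1/19 job per hour
Rate of B = 1/2 job per hour
Combined rate = 1/19 + 1/2
Find common denominator: (2 + 19)/(19*2) = 21/38
Combined rate = 21/38 job per hour
Time together = 1 / (21/38) = 38/21 hours

38/21


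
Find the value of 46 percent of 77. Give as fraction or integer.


Compute 46% of 77
Convert percentage: 46% = 46/100
Multiply: 77 * 46/100
= 3542/100
= 1771/50

1771/50


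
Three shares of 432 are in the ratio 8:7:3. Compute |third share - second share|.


Total parts = 8 + 7 + 3 = 18
Value per part = 432 / 18 = 24
Shares: 8*24=192, 7*24=168, 3*24=72
Third share = 72, second share = 168
Difference = |72 - 168| = 96

96


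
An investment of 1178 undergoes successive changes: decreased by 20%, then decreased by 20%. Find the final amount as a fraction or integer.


Start: 1178
Step 1: decrease by 20% => multiply by 80/100
  1178 * 80/100 = 4712/5
Step 2: decrease by 20% => multiply by 80/100
  4712/5 * 80/100 = 18848/25
Final value = 18848/25

18848/25


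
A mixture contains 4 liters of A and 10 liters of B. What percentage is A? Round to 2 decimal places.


Volume of A = 4 L
Volume of B = 10 L
Total volume = 4 + 10 = 14 L
Percentage of A = (4/14) * 100
= 28.57%

28.57


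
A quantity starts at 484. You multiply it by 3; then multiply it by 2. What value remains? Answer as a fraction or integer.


Start with 484.
Step 1: Multiply by 3: 484 * 3 = 1452
Step 2: Multiply by 2: 1452 * 2 = 2904
Final result = 2904

2904


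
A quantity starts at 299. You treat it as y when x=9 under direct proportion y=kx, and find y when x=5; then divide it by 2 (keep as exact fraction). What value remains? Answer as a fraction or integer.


Start with 299.
Step 1: Direct prop: k = (299)/9; new y = k*5 = 299*5/9 = 1495/9
Step 2: Divide by 2: 1495/9 / 2 = 1495/18
Final result = 1495/18

1495/18


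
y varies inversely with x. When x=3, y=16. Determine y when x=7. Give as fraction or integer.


Inverse proportion: y = k/x
Find k: k = 3 * 16 = 48
Compute y at x=7: y = 48/7
y = 48/7

48/7


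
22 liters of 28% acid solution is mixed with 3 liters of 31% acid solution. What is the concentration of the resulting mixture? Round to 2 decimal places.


Solute in mixture 1 = 28% of 22 L = 22*28/100 = 154/25 L
Solute in mixture 2 = 31% of 3 L = 3*31/100 = 93/100 L
Total solute = 154/25 + 93/100 = 709/100 L
Total volume = 22 + 3 = 25 L
Final concentration = 709/100/25 * 100 = 28.36%

28.36


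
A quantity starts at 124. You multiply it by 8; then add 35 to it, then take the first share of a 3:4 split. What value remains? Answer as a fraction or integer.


Start with 124.
Step 1: Multiply by 8: 124 * 8 = 992
Step 2: Add 35: 992+35=1027; split 3:4 first = 1027*3/7 = 3081/7
Final result = 3081/7

3081/7
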